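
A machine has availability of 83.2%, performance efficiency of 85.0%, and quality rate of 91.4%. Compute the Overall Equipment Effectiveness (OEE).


Formula: OEE = Availability * Performance * Quality / 10000
A * P = 83.2% * 85.0% / 100 = 70.72%
OEE = 70.72% * 91.4% / 100 = 64.6%

64.6%


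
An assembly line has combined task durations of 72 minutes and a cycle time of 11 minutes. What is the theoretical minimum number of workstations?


Formula: N_min = ceil(Sum of Task Times / Cycle Time)
N_min = ceil(72 min / 11 min) = ceil(6.5455)
N_min = 7 stations

7


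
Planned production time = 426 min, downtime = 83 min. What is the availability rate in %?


Formula: Availability = (Planned Time - Downtime) / Planned Time * 100
Uptime = 426 - 83 = 343 min
Availability = 343 / 426 * 100 = 80.5%

80.5%


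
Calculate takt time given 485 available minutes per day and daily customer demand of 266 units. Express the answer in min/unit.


Formula: Takt Time = Available Production Time / Customer Demand
Takt = 485 min/day / 266 units/day
Takt = 1.82 min/unit

1.82 min/unit


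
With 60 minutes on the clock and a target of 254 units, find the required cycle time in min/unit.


Formula: CT = Available Time / Number of Units
CT = 60 min / 254 units
CT = 0.24 min/unit

0.24 min/unit


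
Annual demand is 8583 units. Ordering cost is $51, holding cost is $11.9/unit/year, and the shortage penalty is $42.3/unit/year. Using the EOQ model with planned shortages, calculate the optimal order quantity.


Formula: EOQ* = sqrt(2DS/H) * sqrt((H+P)/P)
Base EOQ = sqrt(2*8583*51/11.9) = 271.24 units
Correction = sqrt((11.9+42.3)/42.3) = 1.13196
EOQ* = 271.24 * 1.13196 = 307.0 units

307.0 units


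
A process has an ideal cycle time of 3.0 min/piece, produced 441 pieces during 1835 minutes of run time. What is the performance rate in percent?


Formula: Performance = (Ideal CT * Total Count) / Run Time * 100
Ideal output time = 3.0 * 441 = 1323.0 min
Performance = 1323.0 / 1835 * 100 = 72.1%

72.1%


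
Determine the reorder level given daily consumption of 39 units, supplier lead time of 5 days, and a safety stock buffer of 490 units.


Formula: ROP = (Daily Demand * Lead Time) + Safety Stock
Demand during lead time = 39 * 5 = 195 units
ROP = 195 + 490 = 685 units

685 units


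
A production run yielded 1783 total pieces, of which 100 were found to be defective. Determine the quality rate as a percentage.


Formula: Quality Rate = Good Pieces / Total Pieces * 100
Good pieces = 1783 - 100 = 1683
QR = 1683 / 1783 * 100 = 94.4%

94.4%


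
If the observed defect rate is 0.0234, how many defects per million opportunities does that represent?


DPMO = defect_rate * 1000000 = 0.0234 * 1000000

23400


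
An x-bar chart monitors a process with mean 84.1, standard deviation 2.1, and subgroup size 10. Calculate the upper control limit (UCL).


UCL = 84.1 + 3 * 2.1 / sqrt(10)

86.09


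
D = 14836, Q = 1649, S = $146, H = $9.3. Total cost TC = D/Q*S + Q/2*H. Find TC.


TC = 14836/1649 * 146 + 1649/2 * 9.3

$8981.41


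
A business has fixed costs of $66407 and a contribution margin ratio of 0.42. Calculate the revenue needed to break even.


Formula: BER = Fixed Costs / Contribution Margin Ratio
BER = $66407 / 0.42
BER = $158111.90 (to the nearest cent)

$158111.90


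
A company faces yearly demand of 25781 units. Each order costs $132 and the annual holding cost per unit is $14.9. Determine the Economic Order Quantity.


Formula: EOQ = sqrt(2 * D * S / H)
Numerator: 2 * 25781 * 132 = 6806184
2DS/H = 6806184 / 14.9 = 456790.9
EOQ = sqrt(456790.9) = 675.9 units

675.9 units


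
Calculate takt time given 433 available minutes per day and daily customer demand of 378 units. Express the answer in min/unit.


Formula: Takt Time = Available Production Time / Customer Demand
Takt = 433 min/day / 378 units/day
Takt = 1.15 min/unit

1.15 min/unit


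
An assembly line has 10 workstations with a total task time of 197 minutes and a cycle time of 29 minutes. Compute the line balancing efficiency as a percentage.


Formula: Efficiency = Sum of Task Times / (N_stations * CT) * 100
Total station capacity = 10 stations * 29 min = 290 min
Efficiency = 197 / 290 * 100 = 67.9%

67.9%


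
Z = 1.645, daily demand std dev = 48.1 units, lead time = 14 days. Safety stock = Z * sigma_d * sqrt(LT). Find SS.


Formula: SS = z * sigma_d * sqrt(LT)
sqrt(LT) = sqrt(14) = 3.7417
SS = 1.645 * 48.1 * 3.7417
SS = 296.1 units

296.1 units


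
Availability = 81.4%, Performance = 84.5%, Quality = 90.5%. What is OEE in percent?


Formula: OEE = Availability * Performance * Quality / 10000
A * P = 81.4% * 84.5% / 100 = 68.78%
OEE = 68.78% * 90.5% / 100 = 62.2%

62.2%


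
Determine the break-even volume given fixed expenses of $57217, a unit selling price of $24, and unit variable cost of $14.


Formula: BEQ = Fixed Costs / (Price - Variable Cost)
Contribution margin = $24 - $14 = $10/unit
BEQ = ceil($57217 / $10/unit) = ceil(5721.7) = 5722 units

5722 units


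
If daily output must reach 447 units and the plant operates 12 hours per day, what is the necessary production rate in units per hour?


Formula: Production Rate = Daily Demand / Available Hours
Rate = 447 units/day / 12 hours/day
Rate = 37.3 units/hour

37.3 units/hour


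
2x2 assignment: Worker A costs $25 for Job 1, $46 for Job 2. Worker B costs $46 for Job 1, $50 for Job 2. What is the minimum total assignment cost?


Option 1: A->1 + B->2 = $25 + $50 = $75
Option 2: A->2 + B->1 = $46 + $46 = $92
Min cost = min($75, $92) = $75

$75


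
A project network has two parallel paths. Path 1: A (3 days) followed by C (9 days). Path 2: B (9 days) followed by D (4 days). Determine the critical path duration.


Path 1 = 3 + 9 = 12 days
Path 2 = 9 + 4 = 13 days
Duration = max(12, 13) = 13 days

13 days


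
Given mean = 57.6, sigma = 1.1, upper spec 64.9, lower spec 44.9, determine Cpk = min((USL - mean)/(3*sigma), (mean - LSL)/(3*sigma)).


Cpu = (64.9 - 57.6) / (3 * 1.1) = 2.21
Cpl = (57.6 - 44.9) / (3 * 1.1) = 3.85
Cpk = min(2.21, 3.85) = 2.21

2.21


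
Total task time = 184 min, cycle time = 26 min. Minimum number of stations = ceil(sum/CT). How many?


Formula: N_min = ceil(Sum of Task Times / Cycle Time)
N_min = ceil(184 min / 26 min) = ceil(7.0769)
N_min = 8 stations

8


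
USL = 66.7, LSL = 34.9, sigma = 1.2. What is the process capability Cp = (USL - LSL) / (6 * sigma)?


Cp = (66.7 - 34.9) / (6 * 1.2)

4.42


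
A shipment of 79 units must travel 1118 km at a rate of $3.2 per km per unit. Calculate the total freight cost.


TC = dist * cost * units = 1118 * 3.2 * 79 = $282630.40

$282630.40


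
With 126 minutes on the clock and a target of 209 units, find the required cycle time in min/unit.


Formula: CT = Available Time / Number of Units
CT = 126 min / 209 units
CT = 0.6 min/unit

0.6 min/unit


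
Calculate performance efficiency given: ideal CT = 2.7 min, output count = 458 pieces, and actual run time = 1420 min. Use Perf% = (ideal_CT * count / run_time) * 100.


Formula: Performance = (Ideal CT * Total Count) / Run Time * 100
Ideal output time = 2.7 * 458 = 1236.6 min
Performance = 1236.6 / 1420 * 100 = 87.1%

87.1%


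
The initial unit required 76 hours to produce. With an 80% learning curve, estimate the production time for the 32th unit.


Formula: T_n = T_1 * (learning_rate)^(log2(n)) where learning_rate = rate/100
Doublings = log2(32) = 5
T_n = 76 * 0.8^5
T_n = 76 * 0.3277 = 24.9 hours

24.9 hours


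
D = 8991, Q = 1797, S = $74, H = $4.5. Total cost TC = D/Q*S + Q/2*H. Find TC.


TC = 8991/1797 * 74 + 1797/2 * 4.5

$4413.50


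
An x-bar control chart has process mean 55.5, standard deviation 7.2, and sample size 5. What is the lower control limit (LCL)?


LCL = 55.5 - 3 * 7.2 / sqrt(5)

45.84


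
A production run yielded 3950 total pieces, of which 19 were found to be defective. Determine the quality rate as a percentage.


Formula: Quality Rate = Good Pieces / Total Pieces * 100
Good pieces = 3950 - 19 = 3931
QR = 3931 / 3950 * 100 = 99.5%

99.5%


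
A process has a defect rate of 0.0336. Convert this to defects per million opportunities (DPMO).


DPMO = defect_rate * 1000000 = 0.0336 * 1000000

33600


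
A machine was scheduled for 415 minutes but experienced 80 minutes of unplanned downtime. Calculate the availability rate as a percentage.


Formula: Availability = (Planned Time - Downtime) / Planned Time * 100
Uptime = 415 - 80 = 335 min
Availability = 335 / 415 * 100 = 80.7%

80.7%


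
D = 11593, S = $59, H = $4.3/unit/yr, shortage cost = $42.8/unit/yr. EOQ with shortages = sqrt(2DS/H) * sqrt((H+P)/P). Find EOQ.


Formula: EOQ* = sqrt(2DS/H) * sqrt((H+P)/P)
Base EOQ = sqrt(2*11593*59/4.3) = 564.03 units
Correction = sqrt((4.3+42.8)/42.8) = 1.04903
EOQ* = 564.03 * 1.04903 = 591.7 units

591.7 units


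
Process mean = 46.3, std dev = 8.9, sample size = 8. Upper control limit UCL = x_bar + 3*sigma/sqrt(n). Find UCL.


UCL = 46.3 + 3 * 8.9 / sqrt(8)

55.74


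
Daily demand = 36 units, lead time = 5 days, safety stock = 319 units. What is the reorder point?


Formula: ROP = (Daily Demand * Lead Time) + Safety Stock
Demand during lead time = 36 * 5 = 180 units
ROP = 180 + 319 = 499 units

499 units


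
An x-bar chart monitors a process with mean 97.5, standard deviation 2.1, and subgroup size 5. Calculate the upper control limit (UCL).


UCL = 97.5 + 3 * 2.1 / sqrt(5)

100.32


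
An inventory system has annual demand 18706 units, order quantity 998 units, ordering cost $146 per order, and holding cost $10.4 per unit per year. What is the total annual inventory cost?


TC = 18706/998 * 146 + 998/2 * 10.4

$7926.15


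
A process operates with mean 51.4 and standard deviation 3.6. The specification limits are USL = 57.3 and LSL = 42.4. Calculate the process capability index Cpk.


Cpu = (57.3 - 51.4) / (3 * 3.6) = 0.55
Cpl = (51.4 - 42.4) / (3 * 3.6) = 0.83
Cpk = min(0.55, 0.83) = 0.55

0.55


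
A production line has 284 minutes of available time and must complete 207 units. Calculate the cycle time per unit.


Formula: CT = Available Time / Number of Units
CT = 284 min / 207 units
CT = 1.37 min/unit

1.37 min/unit


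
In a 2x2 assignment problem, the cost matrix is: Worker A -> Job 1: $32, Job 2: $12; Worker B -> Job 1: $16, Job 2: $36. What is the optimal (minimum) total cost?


Option 1: A->1 + B->2 = $32 + $36 = $68
Option 2: A->2 + B->1 = $12 + $16 = $28
Min cost = min($68, $28) = $28

$28


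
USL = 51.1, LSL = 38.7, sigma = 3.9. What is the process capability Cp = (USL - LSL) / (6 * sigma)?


Cp = (51.1 - 38.7) / (6 * 3.9)

0.53


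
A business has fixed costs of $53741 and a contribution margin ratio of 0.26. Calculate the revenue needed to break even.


Formula: BER = Fixed Costs / Contribution Margin Ratio
BER = $53741 / 0.26
BER = $206696.15 (to the nearest cent)

$206696.15


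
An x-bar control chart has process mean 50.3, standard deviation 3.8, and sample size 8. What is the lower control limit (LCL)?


LCL = 50.3 - 3 * 3.8 / sqrt(8)

46.27


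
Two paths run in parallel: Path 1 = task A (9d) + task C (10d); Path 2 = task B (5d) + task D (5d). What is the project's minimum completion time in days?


Path 1 = 9 + 10 = 19 days
Path 2 = 5 + 5 = 10 days
Duration = max(19, 10) = 19 days

19 days


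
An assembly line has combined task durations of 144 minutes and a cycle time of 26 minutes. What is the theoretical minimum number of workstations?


Formula: N_min = ceil(Sum of Task Times / Cycle Time)
N_min = ceil(144 min / 26 min) = ceil(5.5385)
N_min = 6 stations

6


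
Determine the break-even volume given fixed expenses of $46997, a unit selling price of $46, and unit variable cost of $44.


Formula: BEQ = Fixed Costs / (Price - Variable Cost)
Contribution margin = $46 - $44 = $2/unit
BEQ = ceil($46997 / $2/unit) = ceil(23498.5) = 23499 units

23499 units


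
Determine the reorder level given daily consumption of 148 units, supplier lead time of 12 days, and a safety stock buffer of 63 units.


Formula: ROP = (Daily Demand * Lead Time) + Safety Stock
Demand during lead time = 148 * 12 = 1776 units
ROP = 1776 + 63 = 1839 units

1839 units


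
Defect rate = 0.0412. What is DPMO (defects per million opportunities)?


DPMO = defect_rate * 1000000 = 0.0412 * 1000000

41200


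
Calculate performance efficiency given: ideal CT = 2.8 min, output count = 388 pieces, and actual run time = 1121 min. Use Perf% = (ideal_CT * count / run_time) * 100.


Formula: Performance = (Ideal CT * Total Count) / Run Time * 100
Ideal output time = 2.8 * 388 = 1086.4 min
Performance = 1086.4 / 1121 * 100 = 96.9%

96.9%


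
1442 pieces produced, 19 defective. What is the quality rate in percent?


Formula: Quality Rate = Good Pieces / Total Pieces * 100
Good pieces = 1442 - 19 = 1423
QR = 1423 / 1442 * 100 = 98.7%

98.7%


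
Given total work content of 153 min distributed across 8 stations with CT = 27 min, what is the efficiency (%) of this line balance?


Formula: Efficiency = Sum of Task Times / (N_stations * CT) * 100
Total station capacity = 8 stations * 27 min = 216 min
Efficiency = 153 / 216 * 100 = 70.8%

70.8%


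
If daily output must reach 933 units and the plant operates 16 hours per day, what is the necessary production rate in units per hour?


Formula: Production Rate = Daily Demand / Available Hours
Rate = 933 units/day / 16 hours/day
Rate = 58.3 units/hour

58.3 units/hour


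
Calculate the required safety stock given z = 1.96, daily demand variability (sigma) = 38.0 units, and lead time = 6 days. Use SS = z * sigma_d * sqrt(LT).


Formula: SS = z * sigma_d * sqrt(LT)
sqrt(LT) = sqrt(6) = 2.4495
SS = 1.96 * 38.0 * 2.4495
SS = 182.4 units

182.4 units


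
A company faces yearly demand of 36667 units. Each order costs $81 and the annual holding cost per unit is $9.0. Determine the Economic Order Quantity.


Formula: EOQ = sqrt(2 * D * S / H)
Numerator: 2 * 36667 * 81 = 5940054
2DS/H = 5940054 / 9.0 = 660006.0
EOQ = sqrt(660006.0) = 812.4 units

812.4 units


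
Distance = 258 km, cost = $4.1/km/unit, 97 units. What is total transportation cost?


TC = dist * cost * units = 258 * 4.1 * 97 = $102606.60

$102606.60


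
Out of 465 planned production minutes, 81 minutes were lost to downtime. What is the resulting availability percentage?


Formula: Availability = (Planned Time - Downtime) / Planned Time * 100
Uptime = 465 - 81 = 384 min
Availability = 384 / 465 * 100 = 82.6%

82.6%


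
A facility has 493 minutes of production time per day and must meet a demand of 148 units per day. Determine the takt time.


Formula: Takt Time = Available Production Time / Customer Demand
Takt = 493 min/day / 148 units/day
Takt = 3.33 min/unit

3.33 min/unit


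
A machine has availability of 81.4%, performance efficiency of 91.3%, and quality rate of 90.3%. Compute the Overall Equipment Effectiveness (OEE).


Formula: OEE = Availability * Performance * Quality / 10000
A * P = 81.4% * 91.3% / 100 = 74.32%
OEE = 74.32% * 90.3% / 100 = 67.1%

67.1%


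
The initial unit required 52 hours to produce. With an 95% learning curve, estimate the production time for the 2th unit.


Formula: T_n = T_1 * (learning_rate)^(log2(n)) where learning_rate = rate/100
Doublings = log2(2) = 1
T_n = 52 * 0.95^1
T_n = 52 * 0.95 = 49.4 hours

49.4 hours


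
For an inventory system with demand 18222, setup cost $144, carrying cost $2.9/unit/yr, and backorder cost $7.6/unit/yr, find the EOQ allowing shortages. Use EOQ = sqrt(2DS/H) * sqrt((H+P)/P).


Formula: EOQ* = sqrt(2DS/H) * sqrt((H+P)/P)
Base EOQ = sqrt(2*18222*144/2.9) = 1345.23 units
Correction = sqrt((2.9+7.6)/7.6) = 1.17541
EOQ* = 1345.23 * 1.17541 = 1581.2 units

1581.2 units


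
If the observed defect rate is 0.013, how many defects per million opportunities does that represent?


DPMO = defect_rate * 1000000 = 0.013 * 1000000

13000


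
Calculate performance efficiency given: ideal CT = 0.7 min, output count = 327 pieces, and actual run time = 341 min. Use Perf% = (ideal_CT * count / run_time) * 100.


Formula: Performance = (Ideal CT * Total Count) / Run Time * 100
Ideal output time = 0.7 * 327 = 228.9 min
Performance = 228.9 / 341 * 100 = 67.1%

67.1%


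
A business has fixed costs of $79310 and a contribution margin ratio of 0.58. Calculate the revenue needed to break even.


Formula: BER = Fixed Costs / Contribution Margin Ratio
BER = $79310 / 0.58
BER = $136741.38 (to the nearest cent)

$136741.38


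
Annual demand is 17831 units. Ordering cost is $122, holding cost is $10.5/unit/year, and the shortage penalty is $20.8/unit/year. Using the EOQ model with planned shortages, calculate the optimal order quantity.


Formula: EOQ* = sqrt(2DS/H) * sqrt((H+P)/P)
Base EOQ = sqrt(2*17831*122/10.5) = 643.71 units
Correction = sqrt((10.5+20.8)/20.8) = 1.22671
EOQ* = 643.71 * 1.22671 = 789.6 units

789.6 units


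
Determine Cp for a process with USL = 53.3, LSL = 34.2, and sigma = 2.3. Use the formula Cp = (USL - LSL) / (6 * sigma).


Cp = (53.3 - 34.2) / (6 * 2.3)

1.38


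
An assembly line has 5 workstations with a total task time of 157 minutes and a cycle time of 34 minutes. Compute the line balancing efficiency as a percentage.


Formula: Efficiency = Sum of Task Times / (N_stations * CT) * 100
Total station capacity = 5 stations * 34 min = 170 min
Efficiency = 157 / 170 * 100 = 92.4%

92.4%


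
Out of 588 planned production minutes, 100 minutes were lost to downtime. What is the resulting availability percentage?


Formula: Availability = (Planned Time - Downtime) / Planned Time * 100
Uptime = 588 - 100 = 488 min
Availability = 488 / 588 * 100 = 83.0%

83.0%


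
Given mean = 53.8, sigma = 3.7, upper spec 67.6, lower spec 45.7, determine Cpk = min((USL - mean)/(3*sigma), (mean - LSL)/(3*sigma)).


Cpu = (67.6 - 53.8) / (3 * 3.7) = 1.24
Cpl = (53.8 - 45.7) / (3 * 3.7) = 0.73
Cpk = min(1.24, 0.73) = 0.73

0.73


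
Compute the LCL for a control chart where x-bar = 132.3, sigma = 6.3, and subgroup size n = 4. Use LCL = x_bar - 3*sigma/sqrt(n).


LCL = 132.3 - 3 * 6.3 / sqrt(4)

122.85


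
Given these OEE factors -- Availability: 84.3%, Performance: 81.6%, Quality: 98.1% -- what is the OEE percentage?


Formula: OEE = Availability * Performance * Quality / 10000
A * P = 84.3% * 81.6% / 100 = 68.79%
OEE = 68.79% * 98.1% / 100 = 67.5%

67.5%


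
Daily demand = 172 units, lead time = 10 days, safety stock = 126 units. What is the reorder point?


Formula: ROP = (Daily Demand * Lead Time) + Safety Stock
Demand during lead time = 172 * 10 = 1720 units
ROP = 1720 + 126 = 1846 units

1846 units


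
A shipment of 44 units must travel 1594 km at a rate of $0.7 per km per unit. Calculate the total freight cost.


TC = dist * cost * units = 1594 * 0.7 * 44 = $49095.20

$49095.20


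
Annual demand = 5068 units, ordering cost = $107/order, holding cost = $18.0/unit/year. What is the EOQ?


Formula: EOQ = sqrt(2 * D * S / H)
Numerator: 2 * 5068 * 107 = 1084552
2DS/H = 1084552 / 18.0 = 60252.9
EOQ = sqrt(60252.9) = 245.5 units

245.5 units


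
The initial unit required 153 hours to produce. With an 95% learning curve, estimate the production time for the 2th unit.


Formula: T_n = T_1 * (learning_rate)^(log2(n)) where learning_rate = rate/100
Doublings = log2(2) = 1
T_n = 153 * 0.95^1
T_n = 153 * 0.95 = 145.4 hours

145.4 hours


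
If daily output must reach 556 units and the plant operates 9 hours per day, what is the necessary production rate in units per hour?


Formula: Production Rate = Daily Demand / Available Hours
Rate = 556 units/day / 9 hours/day
Rate = 61.8 units/hour

61.8 units/hour


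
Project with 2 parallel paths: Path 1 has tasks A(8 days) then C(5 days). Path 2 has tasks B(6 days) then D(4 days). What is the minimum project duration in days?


Path 1 = 8 + 5 = 13 days
Path 2 = 6 + 4 = 10 days
Duration = max(13, 10) = 13 days

13 days


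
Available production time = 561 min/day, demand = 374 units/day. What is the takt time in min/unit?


Formula: Takt Time = Available Production Time / Customer Demand
Takt = 561 min/day / 374 units/day
Takt = 1.5 min/unit

1.5 min/unit


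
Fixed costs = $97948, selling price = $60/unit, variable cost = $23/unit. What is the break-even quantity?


Formula: BEQ = Fixed Costs / (Price - Variable Cost)
Contribution margin = $60 - $23 = $37/unit
BEQ = ceil($97948 / $37/unit) = ceil(2647.24) = 2648 units

2648 units


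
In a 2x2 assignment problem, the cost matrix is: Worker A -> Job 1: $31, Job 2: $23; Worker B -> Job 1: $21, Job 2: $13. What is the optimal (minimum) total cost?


Option 1: A->1 + B->2 = $31 + $13 = $44
Option 2: A->2 + B->1 = $23 + $21 = $44
Min cost = min($44, $44) = $44

$44


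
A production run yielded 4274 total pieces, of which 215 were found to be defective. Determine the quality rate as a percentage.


Formula: Quality Rate = Good Pieces / Total Pieces * 100
Good pieces = 4274 - 215 = 4059
QR = 4059 / 4274 * 100 = 95.0%

95.0%


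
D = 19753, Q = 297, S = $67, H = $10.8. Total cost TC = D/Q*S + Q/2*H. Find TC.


TC = 19753/297 * 67 + 297/2 * 10.8

$6059.86


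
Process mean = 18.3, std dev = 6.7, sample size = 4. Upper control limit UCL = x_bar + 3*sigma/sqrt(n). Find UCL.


UCL = 18.3 + 3 * 6.7 / sqrt(4)

28.35


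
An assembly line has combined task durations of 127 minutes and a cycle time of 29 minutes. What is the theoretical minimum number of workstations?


Formula: N_min = ceil(Sum of Task Times / Cycle Time)
N_min = ceil(127 min / 29 min) = ceil(4.3793)
N_min = 5 stations

5


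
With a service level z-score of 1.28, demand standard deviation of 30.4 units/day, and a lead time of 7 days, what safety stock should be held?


Formula: SS = z * sigma_d * sqrt(LT)
sqrt(LT) = sqrt(7) = 2.6458
SS = 1.28 * 30.4 * 2.6458
SS = 103.0 units

103.0 units


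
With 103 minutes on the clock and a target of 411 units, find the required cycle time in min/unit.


Formula: CT = Available Time / Number of Units
CT = 103 min / 411 units
CT = 0.25 min/unit

0.25 min/unit


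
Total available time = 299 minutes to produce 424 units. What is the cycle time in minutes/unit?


Formula: CT = Available Time / Number of Units
CT = 299 min / 424 units
CT = 0.71 min/unit

0.71 min/unit


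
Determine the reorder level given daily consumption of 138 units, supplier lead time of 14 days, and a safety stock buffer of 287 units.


Formula: ROP = (Daily Demand * Lead Time) + Safety Stock
Demand during lead time = 138 * 14 = 1932 units
ROP = 1932 + 287 = 2219 units

2219 units


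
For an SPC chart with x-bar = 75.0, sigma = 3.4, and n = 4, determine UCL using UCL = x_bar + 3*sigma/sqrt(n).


UCL = 75.0 + 3 * 3.4 / sqrt(4)

80.1


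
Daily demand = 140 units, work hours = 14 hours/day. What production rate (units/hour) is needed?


Formula: Production Rate = Daily Demand / Available Hours
Rate = 140 units/day / 14 hours/day
Rate = 10.0 units/hour

10.0 units/hour


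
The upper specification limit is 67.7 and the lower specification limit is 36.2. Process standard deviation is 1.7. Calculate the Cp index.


Cp = (67.7 - 36.2) / (6 * 1.7)

3.09


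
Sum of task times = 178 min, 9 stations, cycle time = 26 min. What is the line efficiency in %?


Formula: Efficiency = Sum of Task Times / (N_stations * CT) * 100
Total station capacity = 9 stations * 26 min = 234 min
Efficiency = 178 / 234 * 100 = 76.1%

76.1%


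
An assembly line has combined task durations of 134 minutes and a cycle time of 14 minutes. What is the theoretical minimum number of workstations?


Formula: N_min = ceil(Sum of Task Times / Cycle Time)
N_min = ceil(134 min / 14 min) = ceil(9.5714)
N_min = 10 stations

10


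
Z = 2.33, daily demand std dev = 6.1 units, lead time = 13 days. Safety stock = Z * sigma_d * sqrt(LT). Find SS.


Formula: SS = z * sigma_d * sqrt(LT)
sqrt(LT) = sqrt(13) = 3.6056
SS = 2.33 * 6.1 * 3.6056
SS = 51.2 units

51.2 units


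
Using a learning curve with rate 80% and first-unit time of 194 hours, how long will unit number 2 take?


Formula: T_n = T_1 * (learning_rate)^(log2(n)) where learning_rate = rate/100
Doublings = log2(2) = 1
T_n = 194 * 0.8^1
T_n = 194 * 0.8 = 155.2 hours

155.2 hours


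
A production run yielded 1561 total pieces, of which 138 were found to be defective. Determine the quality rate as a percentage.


Formula: Quality Rate = Good Pieces / Total Pieces * 100
Good pieces = 1561 - 138 = 1423
QR = 1423 / 1561 * 100 = 91.2%

91.2%


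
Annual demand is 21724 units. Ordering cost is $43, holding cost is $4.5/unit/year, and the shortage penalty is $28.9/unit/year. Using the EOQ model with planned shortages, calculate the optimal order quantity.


Formula: EOQ* = sqrt(2DS/H) * sqrt((H+P)/P)
Base EOQ = sqrt(2*21724*43/4.5) = 644.34 units
Correction = sqrt((4.5+28.9)/28.9) = 1.07504
EOQ* = 644.34 * 1.07504 = 692.7 units

692.7 units


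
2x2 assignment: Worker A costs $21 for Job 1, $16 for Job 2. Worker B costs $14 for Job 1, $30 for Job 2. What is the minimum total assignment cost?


Option 1: A->1 + B->2 = $21 + $30 = $51
Option 2: A->2 + B->1 = $16 + $14 = $30
Min cost = min($51, $30) = $30

$30


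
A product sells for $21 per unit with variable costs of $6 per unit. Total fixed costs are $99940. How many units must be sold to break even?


Formula: BEQ = Fixed Costs / (Price - Variable Cost)
Contribution margin = $21 - $6 = $15/unit
BEQ = ceil($99940 / $15/unit) = ceil(6662.67) = 6663 units

6663 units


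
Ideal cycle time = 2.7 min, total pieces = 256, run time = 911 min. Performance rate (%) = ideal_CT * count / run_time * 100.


Formula: Performance = (Ideal CT * Total Count) / Run Time * 100
Ideal output time = 2.7 * 256 = 691.2 min
Performance = 691.2 / 911 * 100 = 75.9%

75.9%


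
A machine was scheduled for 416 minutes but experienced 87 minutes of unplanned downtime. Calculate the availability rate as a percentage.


Formula: Availability = (Planned Time - Downtime) / Planned Time * 100
Uptime = 416 - 87 = 329 min
Availability = 329 / 416 * 100 = 79.1%

79.1%


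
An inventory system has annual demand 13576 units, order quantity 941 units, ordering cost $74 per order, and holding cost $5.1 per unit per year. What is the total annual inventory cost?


TC = 13576/941 * 74 + 941/2 * 5.1

$3467.16


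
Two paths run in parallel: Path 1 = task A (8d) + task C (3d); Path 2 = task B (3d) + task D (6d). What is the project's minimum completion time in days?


Path 1 = 8 + 3 = 11 days
Path 2 = 3 + 6 = 9 days
Duration = max(11, 9) = 11 days

11 days


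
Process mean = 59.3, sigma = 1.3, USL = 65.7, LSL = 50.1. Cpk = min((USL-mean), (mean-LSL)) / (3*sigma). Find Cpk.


Cpu = (65.7 - 59.3) / (3 * 1.3) = 1.64
Cpl = (59.3 - 50.1) / (3 * 1.3) = 2.36
Cpk = min(1.64, 2.36) = 1.64

1.64


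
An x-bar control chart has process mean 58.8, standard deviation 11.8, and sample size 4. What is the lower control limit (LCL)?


LCL = 58.8 - 3 * 11.8 / sqrt(4)

41.1


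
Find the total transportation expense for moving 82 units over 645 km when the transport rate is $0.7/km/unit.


TC = dist * cost * units = 645 * 0.7 * 82 = $37023.00

$37023.00


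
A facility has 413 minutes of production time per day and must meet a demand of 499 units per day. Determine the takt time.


Formula: Takt Time = Available Production Time / Customer Demand
Takt = 413 min/day / 499 units/day
Takt = 0.83 min/unit

0.83 min/unit


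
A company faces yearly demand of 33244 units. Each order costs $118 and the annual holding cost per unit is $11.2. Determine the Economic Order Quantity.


Formula: EOQ = sqrt(2 * D * S / H)
Numerator: 2 * 33244 * 118 = 7845584
2DS/H = 7845584 / 11.2 = 700498.6
EOQ = sqrt(700498.6) = 837.0 units

837.0 units


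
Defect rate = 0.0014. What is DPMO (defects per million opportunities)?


DPMO = defect_rate * 1000000 = 0.0014 * 1000000

1400


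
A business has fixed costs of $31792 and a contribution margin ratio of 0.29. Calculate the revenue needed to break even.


Formula: BER = Fixed Costs / Contribution Margin Ratio
BER = $31792 / 0.29
BER = $109627.59 (to the nearest cent)

$109627.59


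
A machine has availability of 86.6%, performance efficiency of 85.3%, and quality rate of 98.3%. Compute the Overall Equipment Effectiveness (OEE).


Formula: OEE = Availability * Performance * Quality / 10000
A * P = 86.6% * 85.3% / 100 = 73.87%
OEE = 73.87% * 98.3% / 100 = 72.6%

72.6%


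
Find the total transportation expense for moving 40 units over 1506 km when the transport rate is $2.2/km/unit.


TC = dist * cost * units = 1506 * 2.2 * 40 = $132528.00

$132528.00


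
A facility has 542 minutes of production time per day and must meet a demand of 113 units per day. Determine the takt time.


Formula: Takt Time = Available Production Time / Customer Demand
Takt = 542 min/day / 113 units/day
Takt = 4.8 min/unit

4.8 min/unit


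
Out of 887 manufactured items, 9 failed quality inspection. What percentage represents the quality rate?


Formula: Quality Rate = Good Pieces / Total Pieces * 100
Good pieces = 887 - 9 = 878
QR = 878 / 887 * 100 = 99.0%

99.0%


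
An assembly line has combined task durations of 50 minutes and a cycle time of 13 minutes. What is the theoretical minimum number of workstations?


Formula: N_min = ceil(Sum of Task Times / Cycle Time)
N_min = ceil(50 min / 13 min) = ceil(3.8462)
N_min = 4 stations

4


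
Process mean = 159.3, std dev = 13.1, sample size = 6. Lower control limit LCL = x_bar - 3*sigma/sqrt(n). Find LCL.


LCL = 159.3 - 3 * 13.1 / sqrt(6)

143.26


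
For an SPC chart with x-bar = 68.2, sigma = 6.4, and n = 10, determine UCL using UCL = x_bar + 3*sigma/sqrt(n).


UCL = 68.2 + 3 * 6.4 / sqrt(10)

74.27


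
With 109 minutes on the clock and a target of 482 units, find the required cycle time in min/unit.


Formula: CT = Available Time / Number of Units
CT = 109 min / 482 units
CT = 0.23 min/unit

0.23 min/unit


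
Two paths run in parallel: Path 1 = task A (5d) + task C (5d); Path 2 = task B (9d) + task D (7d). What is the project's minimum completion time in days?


Path 1 = 5 + 5 = 10 days
Path 2 = 9 + 7 = 16 days
Duration = max(10, 16) = 16 days

16 days


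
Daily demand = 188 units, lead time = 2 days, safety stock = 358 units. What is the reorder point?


Formula: ROP = (Daily Demand * Lead Time) + Safety Stock
Demand during lead time = 188 * 2 = 376 units
ROP = 376 + 358 = 734 units

734 units


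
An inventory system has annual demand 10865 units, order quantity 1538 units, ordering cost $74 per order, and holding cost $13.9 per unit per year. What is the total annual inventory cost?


TC = 10865/1538 * 74 + 1538/2 * 13.9

$11211.86


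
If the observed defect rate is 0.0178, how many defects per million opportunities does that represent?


DPMO = defect_rate * 1000000 = 0.0178 * 1000000

17800


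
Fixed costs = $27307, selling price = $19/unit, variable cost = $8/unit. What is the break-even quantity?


Formula: BEQ = Fixed Costs / (Price - Variable Cost)
Contribution margin = $19 - $8 = $11/unit
BEQ = ceil($27307 / $11/unit) = ceil(2482.45) = 2483 units

2483 units


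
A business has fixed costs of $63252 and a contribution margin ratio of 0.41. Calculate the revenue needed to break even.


Formula: BER = Fixed Costs / Contribution Margin Ratio
BER = $63252 / 0.41
BER = $154273.17 (to the nearest cent)

$154273.17


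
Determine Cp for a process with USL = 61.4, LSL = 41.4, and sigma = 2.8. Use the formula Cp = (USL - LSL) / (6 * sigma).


Cp = (61.4 - 41.4) / (6 * 2.8)

1.19


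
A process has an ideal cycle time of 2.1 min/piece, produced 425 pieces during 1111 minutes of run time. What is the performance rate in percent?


Formula: Performance = (Ideal CT * Total Count) / Run Time * 100
Ideal output time = 2.1 * 425 = 892.5 min
Performance = 892.5 / 1111 * 100 = 80.3%

80.3%


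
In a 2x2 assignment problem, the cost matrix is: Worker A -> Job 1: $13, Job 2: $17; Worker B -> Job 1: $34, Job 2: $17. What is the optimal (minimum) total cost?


Option 1: A->1 + B->2 = $13 + $17 = $30
Option 2: A->2 + B->1 = $17 + $34 = $51
Min cost = min($30, $51) = $30

$30


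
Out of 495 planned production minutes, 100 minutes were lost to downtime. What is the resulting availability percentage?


Formula: Availability = (Planned Time - Downtime) / Planned Time * 100
Uptime = 495 - 100 = 395 min
Availability = 395 / 495 * 100 = 79.8%

79.8%


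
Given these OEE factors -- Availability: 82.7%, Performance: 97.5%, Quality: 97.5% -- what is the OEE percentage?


Formula: OEE = Availability * Performance * Quality / 10000
A * P = 82.7% * 97.5% / 100 = 80.63%
OEE = 80.63% * 97.5% / 100 = 78.6%

78.6%


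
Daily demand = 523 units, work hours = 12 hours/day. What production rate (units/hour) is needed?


Formula: Production Rate = Daily Demand / Available Hours
Rate = 523 units/day / 12 hours/day
Rate = 43.6 units/hour

43.6 units/hour


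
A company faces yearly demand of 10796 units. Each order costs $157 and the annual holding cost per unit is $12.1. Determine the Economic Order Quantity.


Formula: EOQ = sqrt(2 * D * S / H)
Numerator: 2 * 10796 * 157 = 3389944
2DS/H = 3389944 / 12.1 = 280160.7
EOQ = sqrt(280160.7) = 529.3 units

529.3 units


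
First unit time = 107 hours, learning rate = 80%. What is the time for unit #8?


Formula: T_n = T_1 * (learning_rate)^(log2(n)) where learning_rate = rate/100
Doublings = log2(8) = 3
T_n = 107 * 0.8^3
T_n = 107 * 0.512 = 54.8 hours

54.8 hours


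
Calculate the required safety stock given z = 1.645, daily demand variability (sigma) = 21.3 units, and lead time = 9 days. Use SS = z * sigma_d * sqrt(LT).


Formula: SS = z * sigma_d * sqrt(LT)
sqrt(LT) = sqrt(9) = 3.0
SS = 1.645 * 21.3 * 3.0
SS = 105.1 units

105.1 units


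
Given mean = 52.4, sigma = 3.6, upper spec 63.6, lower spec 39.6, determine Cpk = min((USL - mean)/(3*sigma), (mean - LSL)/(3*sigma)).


Cpu = (63.6 - 52.4) / (3 * 3.6) = 1.04
Cpl = (52.4 - 39.6) / (3 * 3.6) = 1.19
Cpk = min(1.04, 1.19) = 1.04

1.04


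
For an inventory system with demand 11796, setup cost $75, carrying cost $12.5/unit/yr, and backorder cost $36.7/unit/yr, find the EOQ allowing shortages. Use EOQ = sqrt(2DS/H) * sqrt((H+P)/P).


Formula: EOQ* = sqrt(2DS/H) * sqrt((H+P)/P)
Base EOQ = sqrt(2*11796*75/12.5) = 376.23 units
Correction = sqrt((12.5+36.7)/36.7) = 1.15784
EOQ* = 376.23 * 1.15784 = 435.6 units

435.6 units


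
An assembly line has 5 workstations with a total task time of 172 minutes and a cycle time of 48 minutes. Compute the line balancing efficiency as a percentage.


Formula: Efficiency = Sum of Task Times / (N_stations * CT) * 100
Total station capacity = 5 stations * 48 min = 240 min
Efficiency = 172 / 240 * 100 = 71.7%

71.7%


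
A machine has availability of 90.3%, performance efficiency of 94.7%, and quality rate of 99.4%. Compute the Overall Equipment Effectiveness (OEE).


Formula: OEE = Availability * Performance * Quality / 10000
A * P = 90.3% * 94.7% / 100 = 85.51%
OEE = 85.51% * 99.4% / 100 = 85.0%

85.0%


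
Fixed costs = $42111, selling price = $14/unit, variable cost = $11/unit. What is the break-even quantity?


Formula: BEQ = Fixed Costs / (Price - Variable Cost)
Contribution margin = $14 - $11 = $3/unit
BEQ = ceil($42111 / $3/unit) = ceil(14037.0) = 14037 units

14037 units


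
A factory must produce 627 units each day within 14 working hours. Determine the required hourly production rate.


Formula: Production Rate = Daily Demand / Available Hours
Rate = 627 units/day / 14 hours/day
Rate = 44.8 units/hour

44.8 units/hour


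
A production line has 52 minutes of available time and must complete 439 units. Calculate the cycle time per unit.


Formula: CT = Available Time / Number of Units
CT = 52 min / 439 units
CT = 0.12 min/unit

0.12 min/unit


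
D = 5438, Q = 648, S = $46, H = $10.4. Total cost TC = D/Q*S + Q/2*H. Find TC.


TC = 5438/648 * 46 + 648/2 * 10.4

$3755.63


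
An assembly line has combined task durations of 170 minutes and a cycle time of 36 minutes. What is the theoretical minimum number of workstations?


Formula: N_min = ceil(Sum of Task Times / Cycle Time)
N_min = ceil(170 min / 36 min) = ceil(4.7222)
N_min = 5 stations

5


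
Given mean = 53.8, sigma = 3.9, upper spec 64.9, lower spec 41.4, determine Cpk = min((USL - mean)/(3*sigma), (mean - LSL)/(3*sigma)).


Cpu = (64.9 - 53.8) / (3 * 3.9) = 0.95
Cpl = (53.8 - 41.4) / (3 * 3.9) = 1.06
Cpk = min(0.95, 1.06) = 0.95

0.95


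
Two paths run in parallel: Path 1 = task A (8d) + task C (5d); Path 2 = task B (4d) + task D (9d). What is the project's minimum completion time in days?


Path 1 = 8 + 5 = 13 days
Path 2 = 4 + 9 = 13 days
Duration = max(13, 13) = 13 days

13 days


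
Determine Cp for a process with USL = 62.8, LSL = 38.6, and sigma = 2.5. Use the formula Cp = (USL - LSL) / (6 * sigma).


Cp = (62.8 - 38.6) / (6 * 2.5)

1.61


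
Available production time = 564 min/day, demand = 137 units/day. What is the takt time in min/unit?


Formula: Takt Time = Available Production Time / Customer Demand
Takt = 564 min/day / 137 units/day
Takt = 4.12 min/unit

4.12 min/unit


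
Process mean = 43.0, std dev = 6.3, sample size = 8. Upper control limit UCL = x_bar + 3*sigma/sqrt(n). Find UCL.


UCL = 43.0 + 3 * 6.3 / sqrt(8)

49.68


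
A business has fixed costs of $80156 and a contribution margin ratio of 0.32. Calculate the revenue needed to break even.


Formula: BER = Fixed Costs / Contribution Margin Ratio
BER = $80156 / 0.32
BER = $250487.50 (to the nearest cent)

$250487.50


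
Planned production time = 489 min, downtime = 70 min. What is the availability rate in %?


Formula: Availability = (Planned Time - Downtime) / Planned Time * 100
Uptime = 489 - 70 = 419 min
Availability = 419 / 489 * 100 = 85.7%

85.7%


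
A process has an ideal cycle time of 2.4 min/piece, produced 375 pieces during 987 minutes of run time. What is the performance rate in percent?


Formula: Performance = (Ideal CT * Total Count) / Run Time * 100
Ideal output time = 2.4 * 375 = 900.0 min
Performance = 900.0 / 987 * 100 = 91.2%

91.2%


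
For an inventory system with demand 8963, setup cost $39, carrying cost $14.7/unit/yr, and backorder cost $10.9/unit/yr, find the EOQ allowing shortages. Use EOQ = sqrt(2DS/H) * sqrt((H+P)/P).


Formula: EOQ* = sqrt(2DS/H) * sqrt((H+P)/P)
Base EOQ = sqrt(2*8963*39/14.7) = 218.08 units
Correction = sqrt((14.7+10.9)/10.9) = 1.53252
EOQ* = 218.08 * 1.53252 = 334.2 units

334.2 units


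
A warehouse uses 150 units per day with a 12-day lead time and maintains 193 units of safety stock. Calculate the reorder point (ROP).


Formula: ROP = (Daily Demand * Lead Time) + Safety Stock
Demand during lead time = 150 * 12 = 1800 units
ROP = 1800 + 193 = 1993 units

1993 units


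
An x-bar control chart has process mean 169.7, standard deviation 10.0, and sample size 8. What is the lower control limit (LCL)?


LCL = 169.7 - 3 * 10.0 / sqrt(8)

159.09


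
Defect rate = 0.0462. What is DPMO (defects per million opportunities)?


DPMO = defect_rate * 1000000 = 0.0462 * 1000000

46200


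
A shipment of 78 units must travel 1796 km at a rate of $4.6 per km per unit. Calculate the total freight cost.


TC = dist * cost * units = 1796 * 4.6 * 78 = $644404.80

$644404.80
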